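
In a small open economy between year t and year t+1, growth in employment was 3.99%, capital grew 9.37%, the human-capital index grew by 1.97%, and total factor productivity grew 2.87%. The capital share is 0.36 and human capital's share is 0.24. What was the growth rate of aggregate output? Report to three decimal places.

8.312%

Labor's share = 1 − 0.36 − 0.24 = 0.4.
Capital: 0.36 × 9.37 = 3.3732 pp.
The human-capital index: 0.24 × 1.97 = 0.4728 pp.
Employment: 0.4 × 3.99 = 1.596 pp.
Output growth = 2.87 + 5.442 = 8.312%.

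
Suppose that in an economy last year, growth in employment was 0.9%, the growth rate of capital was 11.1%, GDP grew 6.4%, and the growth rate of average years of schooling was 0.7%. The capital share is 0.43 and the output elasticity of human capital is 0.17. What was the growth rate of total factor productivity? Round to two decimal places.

Labor's share = 1 − 0.43 − 0.17 = 0.4.
Capital: 0.43 × 11.1 = 4.773 pp.
Average years of schooling: 0.17 × 0.7 = 0.119 pp.
Employment: 0.4 × 0.9 = 0.36 pp.
TFP growth = 6.4 − 5.252 = 1.148%.

1.15%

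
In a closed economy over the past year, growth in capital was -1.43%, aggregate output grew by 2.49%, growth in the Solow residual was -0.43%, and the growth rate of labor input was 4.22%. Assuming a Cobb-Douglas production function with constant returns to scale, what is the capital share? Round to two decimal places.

gY = gA + α·gK + (1−α)·gL, so gY − gA − gL = α(gK − gL).
2.49 + 0.43 − 4.22 = α × (-1.43 − 4.22).
-1.3 = -5.65 α, so α = 0.2301.

The capital share is 0.23.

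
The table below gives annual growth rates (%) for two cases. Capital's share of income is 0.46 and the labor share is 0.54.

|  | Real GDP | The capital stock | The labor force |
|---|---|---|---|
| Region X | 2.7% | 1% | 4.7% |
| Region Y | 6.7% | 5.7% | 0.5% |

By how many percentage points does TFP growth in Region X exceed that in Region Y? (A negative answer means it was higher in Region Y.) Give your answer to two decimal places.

-4.11 percentage points

Labor's share = 1 − 0.46 = 0.54.
Region X: TFP = 2.7 − 0.46 − 2.538 = -0.298%.
Region Y: TFP = 6.7 − 2.622 − 0.27 = 3.808%.
Difference = -0.298 − (3.808) = -4.106 pp.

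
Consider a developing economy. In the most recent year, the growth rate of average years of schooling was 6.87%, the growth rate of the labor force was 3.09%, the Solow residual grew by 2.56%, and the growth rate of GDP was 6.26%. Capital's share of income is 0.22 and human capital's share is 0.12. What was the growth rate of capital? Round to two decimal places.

Labor's share = 1 − 0.22 − 0.12 = 0.66.
gY = gA + 0.12×6.87 + 0.66×3.09 + 0.22×g.
0.22×g = 6.26 − 2.56 − 2.8638 = 0.8362.
g = 0.8362 / 0.22 = 3.8009%.

3.80%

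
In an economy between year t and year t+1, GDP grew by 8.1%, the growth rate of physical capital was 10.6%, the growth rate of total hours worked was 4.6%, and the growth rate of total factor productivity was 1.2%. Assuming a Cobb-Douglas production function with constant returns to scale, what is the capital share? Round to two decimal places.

gY = gA + α·gK + (1−α)·gL, so gY − gA − gL = α(gK − gL).
8.1 − 1.2 − 4.6 = α × (10.6 − 4.6).
2.3 = 6 α, so α = 0.3833.

The capital share is 0.38.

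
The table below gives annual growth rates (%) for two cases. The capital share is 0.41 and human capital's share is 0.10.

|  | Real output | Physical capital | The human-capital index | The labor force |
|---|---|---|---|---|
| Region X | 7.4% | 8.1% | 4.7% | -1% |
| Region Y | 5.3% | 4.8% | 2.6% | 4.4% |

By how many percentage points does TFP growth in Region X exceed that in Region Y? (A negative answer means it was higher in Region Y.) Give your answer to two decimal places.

3.18 percentage points

Labor's share = 1 − 0.41 − 0.1 = 0.49.
Region X: TFP = 7.4 − 3.321 − 0.47 + 0.49 = 4.099%.
Region Y: TFP = 5.3 − 1.968 − 0.26 − 2.156 = 0.916%.
Difference = 4.099 − (0.916) = 3.183 pp.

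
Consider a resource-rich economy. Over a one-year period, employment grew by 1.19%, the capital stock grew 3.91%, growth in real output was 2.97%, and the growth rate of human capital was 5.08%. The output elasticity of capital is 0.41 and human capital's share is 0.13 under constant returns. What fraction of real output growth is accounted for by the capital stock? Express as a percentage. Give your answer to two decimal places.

The capital stock contributed 0.41 × 3.91 = 1.6031 pp.
Share of growth = 1.6031 / 2.97 × 100 = 53.9764%.

The capital stock accounted for 53.98% of growth.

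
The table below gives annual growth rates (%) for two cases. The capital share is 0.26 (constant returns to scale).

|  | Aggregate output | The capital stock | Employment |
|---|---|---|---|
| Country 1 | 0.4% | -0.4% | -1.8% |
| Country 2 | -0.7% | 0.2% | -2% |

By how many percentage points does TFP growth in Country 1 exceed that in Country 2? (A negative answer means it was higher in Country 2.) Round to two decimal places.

1.11 percentage points

Labor's share = 1 − 0.26 = 0.74.
Country 1: TFP = 0.4 + 0.104 + 1.332 = 1.836%.
Country 2: TFP = -0.7 − 0.052 + 1.48 = 0.728%.
Difference = 1.836 − (0.728) = 1.108 pp.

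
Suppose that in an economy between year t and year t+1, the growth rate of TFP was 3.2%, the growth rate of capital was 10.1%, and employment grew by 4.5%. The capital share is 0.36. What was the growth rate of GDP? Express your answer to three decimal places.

GDP growth was 9.716%.

Labor's share = 1 − 0.36 = 0.64.
Capital: 0.36 × 10.1 = 3.636 pp.
Employment: 0.64 × 4.5 = 2.88 pp.
Output growth = 3.2 + 6.516 = 9.716%.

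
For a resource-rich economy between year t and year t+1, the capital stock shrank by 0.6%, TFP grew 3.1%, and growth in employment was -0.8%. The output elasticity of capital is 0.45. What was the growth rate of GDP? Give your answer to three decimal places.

Labor's share = 1 − 0.45 = 0.55.
The capital stock: 0.45 × (-0.6) = -0.27 pp.
Employment: 0.55 × (-0.8) = -0.44 pp.
Output growth = 3.1 + (-0.71) = 2.39%.

2.390%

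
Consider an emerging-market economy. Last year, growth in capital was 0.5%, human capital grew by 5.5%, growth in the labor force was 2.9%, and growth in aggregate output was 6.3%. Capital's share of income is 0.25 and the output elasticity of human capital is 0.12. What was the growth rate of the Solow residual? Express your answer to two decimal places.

3.69%

Labor's share = 1 − 0.25 − 0.12 = 0.63.
Capital: 0.25 × 0.5 = 0.125 pp.
Human capital: 0.12 × 5.5 = 0.66 pp.
The labor force: 0.63 × 2.9 = 1.827 pp.
TFP growth = 6.3 − 2.612 = 3.688%.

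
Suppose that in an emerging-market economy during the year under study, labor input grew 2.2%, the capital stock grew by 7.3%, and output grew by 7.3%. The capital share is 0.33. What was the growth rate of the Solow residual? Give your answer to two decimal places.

The Solow residual growth was 3.42%.

Labor's share = 1 − 0.33 = 0.67.
The capital stock: 0.33 × 7.3 = 2.409 pp.
Labor input: 0.67 × 2.2 = 1.474 pp.
TFP growth = 7.3 − 3.883 = 3.417%.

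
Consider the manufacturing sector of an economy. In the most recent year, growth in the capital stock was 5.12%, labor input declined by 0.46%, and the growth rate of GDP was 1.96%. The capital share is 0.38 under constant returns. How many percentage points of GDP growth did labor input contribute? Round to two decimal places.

Labor's share = 1 − 0.38 = 0.62.
Contribution = share × growth = 0.62 × (-0.46) = -0.2852 pp.

-0.29 percentage points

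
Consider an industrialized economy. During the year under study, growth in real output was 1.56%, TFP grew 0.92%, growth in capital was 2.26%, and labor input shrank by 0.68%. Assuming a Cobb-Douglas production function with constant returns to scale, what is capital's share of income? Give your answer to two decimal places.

gY = gA + α·gK + (1−α)·gL, so gY − gA − gL = α(gK − gL).
1.56 − 0.92 + 0.68 = α × (2.26 − (-0.68)).
1.32 = 2.94 α, so α = 0.449.

Capital's share of income is 0.45.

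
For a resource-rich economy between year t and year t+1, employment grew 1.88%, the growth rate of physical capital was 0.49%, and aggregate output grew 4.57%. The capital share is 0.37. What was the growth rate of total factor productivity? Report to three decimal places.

3.204%

Labor's share = 1 − 0.37 = 0.63.
Physical capital: 0.37 × 0.49 = 0.1813 pp.
Employment: 0.63 × 1.88 = 1.1844 pp.
TFP growth = 4.57 − 1.3657 = 3.2043%.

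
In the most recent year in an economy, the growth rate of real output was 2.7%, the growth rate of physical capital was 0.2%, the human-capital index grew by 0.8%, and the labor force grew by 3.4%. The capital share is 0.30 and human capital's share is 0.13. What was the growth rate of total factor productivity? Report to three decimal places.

0.598%

Labor's share = 1 − 0.3 − 0.13 = 0.57.
Physical capital: 0.3 × 0.2 = 0.06 pp.
The human-capital index: 0.13 × 0.8 = 0.104 pp.
The labor force: 0.57 × 3.4 = 1.938 pp.
TFP growth = 2.7 − 2.102 = 0.598%.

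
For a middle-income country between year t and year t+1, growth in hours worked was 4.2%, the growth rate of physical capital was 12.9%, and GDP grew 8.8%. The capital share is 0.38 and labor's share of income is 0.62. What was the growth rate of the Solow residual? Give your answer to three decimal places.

Labor's share = 1 − 0.38 = 0.62.
Physical capital: 0.38 × 12.9 = 4.902 pp.
Hours worked: 0.62 × 4.2 = 2.604 pp.
TFP growth = 8.8 − 7.506 = 1.294%.

1.294%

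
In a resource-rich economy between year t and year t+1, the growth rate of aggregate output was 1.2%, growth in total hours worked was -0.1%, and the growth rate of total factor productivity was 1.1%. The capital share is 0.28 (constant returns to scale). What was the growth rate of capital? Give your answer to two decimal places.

Capital growth was 0.61%.

Labor's share = 1 − 0.28 = 0.72.
gY = gA + 0.72×(-0.1) + 0.28×g.
0.28×g = 1.2 − 1.1 + 0.072 = 0.172.
g = 0.172 / 0.28 = 0.6143%.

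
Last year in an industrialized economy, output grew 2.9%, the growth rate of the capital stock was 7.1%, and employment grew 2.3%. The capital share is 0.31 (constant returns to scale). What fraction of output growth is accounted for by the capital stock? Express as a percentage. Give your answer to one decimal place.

75.9%

The capital stock contributed 0.31 × 7.1 = 2.201 pp.
Share of growth = 2.201 / 2.9 × 100 = 75.897%.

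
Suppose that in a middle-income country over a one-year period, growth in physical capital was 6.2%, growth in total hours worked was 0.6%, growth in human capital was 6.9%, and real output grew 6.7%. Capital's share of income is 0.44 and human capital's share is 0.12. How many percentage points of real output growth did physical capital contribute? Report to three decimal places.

Contribution = share × growth = 0.44 × 6.2 = 2.728 pp.

2.728 pp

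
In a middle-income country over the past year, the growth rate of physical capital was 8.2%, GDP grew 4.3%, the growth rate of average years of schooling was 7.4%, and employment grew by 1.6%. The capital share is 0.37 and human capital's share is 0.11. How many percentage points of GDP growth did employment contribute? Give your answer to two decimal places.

Labor's share = 1 − 0.37 − 0.11 = 0.52.
Contribution = share × growth = 0.52 × 1.6 = 0.832 pp.

0.83 percentage points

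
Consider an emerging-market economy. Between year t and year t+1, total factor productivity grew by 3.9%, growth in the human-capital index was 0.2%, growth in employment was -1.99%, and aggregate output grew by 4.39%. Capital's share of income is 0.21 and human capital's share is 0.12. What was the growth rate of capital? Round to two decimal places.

Labor's share = 1 − 0.21 − 0.12 = 0.67.
gY = gA + 0.12×0.2 + 0.67×(-1.99) + 0.21×g.
0.21×g = 4.39 − 3.9 + 1.3093 = 1.7993.
g = 1.7993 / 0.21 = 8.5681%.

8.57%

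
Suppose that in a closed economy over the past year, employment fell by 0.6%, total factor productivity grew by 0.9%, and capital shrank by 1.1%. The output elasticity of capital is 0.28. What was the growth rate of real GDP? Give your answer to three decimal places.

Labor's share = 1 − 0.28 = 0.72.
Capital: 0.28 × (-1.1) = -0.308 pp.
Employment: 0.72 × (-0.6) = -0.432 pp.
Output growth = 0.9 + (-0.74) = 0.16%.

0.160%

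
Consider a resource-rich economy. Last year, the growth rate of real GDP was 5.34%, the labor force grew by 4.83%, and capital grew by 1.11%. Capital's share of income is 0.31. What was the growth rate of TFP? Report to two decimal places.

Labor's share = 1 − 0.31 = 0.69.
Capital: 0.31 × 1.11 = 0.3441 pp.
The labor force: 0.69 × 4.83 = 3.3327 pp.
TFP growth = 5.34 − 3.6768 = 1.6632%.

1.66%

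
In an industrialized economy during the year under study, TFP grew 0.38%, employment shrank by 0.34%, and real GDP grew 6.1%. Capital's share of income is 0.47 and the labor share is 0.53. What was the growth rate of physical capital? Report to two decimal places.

Labor's share = 1 − 0.47 = 0.53.
gY = gA + 0.53×(-0.34) + 0.47×g.
0.47×g = 6.1 − 0.38 + 0.1802 = 5.9002.
g = 5.9002 / 0.47 = 12.5536%.

Physical capital grew 12.55%.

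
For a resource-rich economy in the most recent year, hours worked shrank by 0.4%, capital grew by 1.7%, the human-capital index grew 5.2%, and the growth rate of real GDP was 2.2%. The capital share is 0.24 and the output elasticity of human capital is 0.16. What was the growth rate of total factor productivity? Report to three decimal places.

1.200%

Labor's share = 1 − 0.24 − 0.16 = 0.6.
Capital: 0.24 × 1.7 = 0.408 pp.
The human-capital index: 0.16 × 5.2 = 0.832 pp.
Hours worked: 0.6 × (-0.4) = -0.24 pp.
TFP growth = 2.2 − 1 = 1.2%.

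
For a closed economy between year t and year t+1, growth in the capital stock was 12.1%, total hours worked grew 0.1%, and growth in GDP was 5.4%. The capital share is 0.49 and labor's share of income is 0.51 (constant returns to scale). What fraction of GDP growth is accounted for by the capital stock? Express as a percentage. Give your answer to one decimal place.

The capital stock contributed 0.49 × 12.1 = 5.929 pp.
Share of growth = 5.929 / 5.4 × 100 = 109.796%.

The capital stock accounted for 109.8% of growth.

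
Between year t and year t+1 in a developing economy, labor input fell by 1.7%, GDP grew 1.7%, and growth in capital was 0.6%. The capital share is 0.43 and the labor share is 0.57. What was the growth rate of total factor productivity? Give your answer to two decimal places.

Labor's share = 1 − 0.43 = 0.57.
Capital: 0.43 × 0.6 = 0.258 pp.
Labor input: 0.57 × (-1.7) = -0.969 pp.
TFP growth = 1.7 + 0.711 = 2.411%.

2.41%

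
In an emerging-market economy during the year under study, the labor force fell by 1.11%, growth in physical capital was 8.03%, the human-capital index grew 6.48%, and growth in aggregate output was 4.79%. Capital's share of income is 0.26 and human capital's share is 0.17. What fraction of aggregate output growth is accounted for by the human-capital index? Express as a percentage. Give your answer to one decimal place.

The human-capital index contributed 0.17 × 6.48 = 1.1016 pp.
Share of growth = 1.1016 / 4.79 × 100 = 22.998%.

The human-capital index accounted for 23.0% of growth.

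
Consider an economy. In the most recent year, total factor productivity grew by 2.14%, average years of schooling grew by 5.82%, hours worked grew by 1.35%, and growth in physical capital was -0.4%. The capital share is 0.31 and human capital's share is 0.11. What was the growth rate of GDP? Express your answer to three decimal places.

3.439%

Labor's share = 1 − 0.31 − 0.11 = 0.58.
Physical capital: 0.31 × (-0.4) = -0.124 pp.
Average years of schooling: 0.11 × 5.82 = 0.6402 pp.
Hours worked: 0.58 × 1.35 = 0.783 pp.
Output growth = 2.14 + 1.2992 = 3.4392%.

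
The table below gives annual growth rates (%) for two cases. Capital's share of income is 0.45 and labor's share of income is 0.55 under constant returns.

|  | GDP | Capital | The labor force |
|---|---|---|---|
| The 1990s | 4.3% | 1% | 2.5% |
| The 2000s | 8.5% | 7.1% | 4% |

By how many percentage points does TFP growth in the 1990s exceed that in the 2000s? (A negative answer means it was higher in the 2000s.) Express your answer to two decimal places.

-0.63 percentage points

Labor's share = 1 − 0.45 = 0.55.
The 1990s: TFP = 4.3 − 0.45 − 1.375 = 2.475%.
The 2000s: TFP = 8.5 − 3.195 − 2.2 = 3.105%.
Difference = 2.475 − (3.105) = -0.63 pp.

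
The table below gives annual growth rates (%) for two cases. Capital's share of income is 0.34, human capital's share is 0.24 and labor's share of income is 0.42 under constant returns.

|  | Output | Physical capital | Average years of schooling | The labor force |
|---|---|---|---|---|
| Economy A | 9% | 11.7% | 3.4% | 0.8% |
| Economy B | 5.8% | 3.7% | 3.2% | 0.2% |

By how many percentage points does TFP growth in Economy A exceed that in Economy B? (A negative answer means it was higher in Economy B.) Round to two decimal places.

0.18 percentage points

Labor's share = 1 − 0.34 − 0.24 = 0.42.
Economy A: TFP = 9 − 3.978 − 0.816 − 0.336 = 3.87%.
Economy B: TFP = 5.8 − 1.258 − 0.768 − 0.084 = 3.69%.
Difference = 3.87 − (3.69) = 0.18 pp.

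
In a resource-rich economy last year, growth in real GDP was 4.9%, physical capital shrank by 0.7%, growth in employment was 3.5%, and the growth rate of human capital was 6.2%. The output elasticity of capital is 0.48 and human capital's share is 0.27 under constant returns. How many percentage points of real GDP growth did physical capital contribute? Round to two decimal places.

-0.34

Contribution = share × growth = 0.48 × (-0.7) = -0.336 pp.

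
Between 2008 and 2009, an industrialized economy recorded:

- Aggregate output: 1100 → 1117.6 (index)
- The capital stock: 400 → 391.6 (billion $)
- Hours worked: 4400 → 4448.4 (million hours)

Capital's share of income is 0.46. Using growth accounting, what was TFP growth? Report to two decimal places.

1.97%

Aggregate output growth = (1117.6 − 1100) / 1100 = 1.6%.
The capital stock growth = (391.6 − 400) / 400 = -2.1%.
Hours worked growth = (4448.4 − 4400) / 4400 = 1.1%.
Labor's share = 1 − 0.46 = 0.54.
The capital stock: 0.46 × (-2.1) = -0.966 pp.
Hours worked: 0.54 × 1.1 = 0.594 pp.
TFP growth = 1.6 + 0.372 = 1.972%.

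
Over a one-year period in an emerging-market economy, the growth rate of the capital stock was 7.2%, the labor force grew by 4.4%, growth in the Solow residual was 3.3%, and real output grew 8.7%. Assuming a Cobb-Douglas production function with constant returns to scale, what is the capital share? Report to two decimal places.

gY = gA + α·gK + (1−α)·gL, so gY − gA − gL = α(gK − gL).
8.7 − 3.3 − 4.4 = α × (7.2 − 4.4).
1 = 2.8 α, so α = 0.3571.

0.36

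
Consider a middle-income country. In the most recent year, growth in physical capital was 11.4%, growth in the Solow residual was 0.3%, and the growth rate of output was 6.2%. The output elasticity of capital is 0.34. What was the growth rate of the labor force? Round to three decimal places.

Labor's share = 1 − 0.34 = 0.66.
gY = gA + 0.34×11.4 + 0.66×g.
0.66×g = 6.2 − 0.3 − 3.876 = 2.024.
g = 2.024 / 0.66 = 3.06667%.

3.067%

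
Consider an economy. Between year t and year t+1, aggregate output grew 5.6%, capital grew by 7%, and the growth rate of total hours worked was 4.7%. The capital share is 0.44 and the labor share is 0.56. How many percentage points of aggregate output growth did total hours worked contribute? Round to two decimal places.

Labor's share = 1 − 0.44 = 0.56.
Contribution = share × growth = 0.56 × 4.7 = 2.632 pp.

2.63 percentage points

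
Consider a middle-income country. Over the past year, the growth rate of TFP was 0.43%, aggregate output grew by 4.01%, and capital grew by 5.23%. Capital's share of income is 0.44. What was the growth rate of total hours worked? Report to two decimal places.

Total hours worked grew 2.28%.

Labor's share = 1 − 0.44 = 0.56.
gY = gA + 0.44×5.23 + 0.56×g.
0.56×g = 4.01 − 0.43 − 2.3012 = 1.2788.
g = 1.2788 / 0.56 = 2.2836%.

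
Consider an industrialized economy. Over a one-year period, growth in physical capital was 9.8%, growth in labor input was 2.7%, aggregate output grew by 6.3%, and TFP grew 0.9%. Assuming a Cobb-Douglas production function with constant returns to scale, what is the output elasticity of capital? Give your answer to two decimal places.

gY = gA + α·gK + (1−α)·gL, so gY − gA − gL = α(gK − gL).
6.3 − 0.9 − 2.7 = α × (9.8 − 2.7).
2.7 = 7.1 α, so α = 0.3803.

0.38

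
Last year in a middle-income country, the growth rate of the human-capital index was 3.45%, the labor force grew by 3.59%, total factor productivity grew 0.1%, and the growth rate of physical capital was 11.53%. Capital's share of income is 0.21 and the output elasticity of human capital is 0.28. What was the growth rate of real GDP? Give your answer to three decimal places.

5.318%

Labor's share = 1 − 0.21 − 0.28 = 0.51.
Physical capital: 0.21 × 11.53 = 2.4213 pp.
The human-capital index: 0.28 × 3.45 = 0.966 pp.
The labor force: 0.51 × 3.59 = 1.8309 pp.
Output growth = 0.1 + 5.2182 = 5.3182%.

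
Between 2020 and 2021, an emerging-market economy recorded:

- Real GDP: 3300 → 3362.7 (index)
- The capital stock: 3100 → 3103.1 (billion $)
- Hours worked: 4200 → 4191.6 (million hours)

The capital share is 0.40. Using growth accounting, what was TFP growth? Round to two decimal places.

1.98%

Real GDP growth = (3362.7 − 3300) / 3300 = 1.9%.
The capital stock growth = (3103.1 − 3100) / 3100 = 0.1%.
Hours worked growth = (4191.6 − 4200) / 4200 = -0.2%.
Labor's share = 1 − 0.4 = 0.6.
The capital stock: 0.4 × 0.1 = 0.04 pp.
Hours worked: 0.6 × (-0.2) = -0.12 pp.
TFP growth = 1.9 + 0.08 = 1.98%.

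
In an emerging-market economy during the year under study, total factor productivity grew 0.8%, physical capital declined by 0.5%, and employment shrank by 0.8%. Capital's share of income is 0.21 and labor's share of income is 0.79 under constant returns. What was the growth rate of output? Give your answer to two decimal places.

Labor's share = 1 − 0.21 = 0.79.
Physical capital: 0.21 × (-0.5) = -0.105 pp.
Employment: 0.79 × (-0.8) = -0.632 pp.
Output growth = 0.8 + (-0.737) = 0.063%.

0.06%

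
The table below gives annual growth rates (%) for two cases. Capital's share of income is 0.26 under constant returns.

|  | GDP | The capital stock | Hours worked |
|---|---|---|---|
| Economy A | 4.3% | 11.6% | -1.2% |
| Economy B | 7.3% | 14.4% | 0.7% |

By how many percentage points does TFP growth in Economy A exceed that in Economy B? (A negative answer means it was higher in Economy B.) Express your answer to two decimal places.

-0.87 percentage points

Labor's share = 1 − 0.26 = 0.74.
Economy A: TFP = 4.3 − 3.016 + 0.888 = 2.172%.
Economy B: TFP = 7.3 − 3.744 − 0.518 = 3.038%.
Difference = 2.172 − (3.038) = -0.866 pp.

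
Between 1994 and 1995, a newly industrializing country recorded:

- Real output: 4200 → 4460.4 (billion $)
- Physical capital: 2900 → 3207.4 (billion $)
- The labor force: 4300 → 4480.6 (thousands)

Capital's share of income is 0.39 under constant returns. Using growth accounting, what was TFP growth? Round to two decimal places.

Real output growth = (4460.4 − 4200) / 4200 = 6.2%.
Physical capital growth = (3207.4 − 2900) / 2900 = 10.6%.
The labor force growth = (4480.6 − 4300) / 4300 = 4.2%.
Labor's share = 1 − 0.39 = 0.61.
Physical capital: 0.39 × 10.6 = 4.134 pp.
The labor force: 0.61 × 4.2 = 2.562 pp.
TFP growth = 6.2 − 6.696 = -0.496%.

-0.50%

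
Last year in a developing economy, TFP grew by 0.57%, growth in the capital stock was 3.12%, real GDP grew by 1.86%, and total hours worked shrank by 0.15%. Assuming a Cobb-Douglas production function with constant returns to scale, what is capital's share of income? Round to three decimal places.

gY = gA + α·gK + (1−α)·gL, so gY − gA − gL = α(gK − gL).
1.86 − 0.57 + 0.15 = α × (3.12 − (-0.15)).
1.44 = 3.27 α, so α = 0.44037.

α = 0.440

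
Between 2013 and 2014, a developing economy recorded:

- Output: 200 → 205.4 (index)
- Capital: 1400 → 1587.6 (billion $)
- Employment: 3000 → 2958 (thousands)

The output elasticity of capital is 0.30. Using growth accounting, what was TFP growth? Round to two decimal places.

Output growth = (205.4 − 200) / 200 = 2.7%.
Capital growth = (1587.6 − 1400) / 1400 = 13.4%.
Employment growth = (2958 − 3000) / 3000 = -1.4%.
Labor's share = 1 − 0.3 = 0.7.
Capital: 0.3 × 13.4 = 4.02 pp.
Employment: 0.7 × (-1.4) = -0.98 pp.
TFP growth = 2.7 − 3.04 = -0.34%.

-0.34%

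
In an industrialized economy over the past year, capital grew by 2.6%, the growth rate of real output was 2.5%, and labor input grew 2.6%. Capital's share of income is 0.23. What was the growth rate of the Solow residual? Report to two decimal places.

Labor's share = 1 − 0.23 = 0.77.
Capital: 0.23 × 2.6 = 0.598 pp.
Labor input: 0.77 × 2.6 = 2.002 pp.
TFP growth = 2.5 − 2.6 = -0.1%.

-0.10%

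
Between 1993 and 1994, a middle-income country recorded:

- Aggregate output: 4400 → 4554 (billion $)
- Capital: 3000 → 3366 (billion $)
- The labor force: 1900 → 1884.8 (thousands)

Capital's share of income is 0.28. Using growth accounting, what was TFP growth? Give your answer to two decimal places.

Aggregate output growth = (4554 − 4400) / 4400 = 3.5%.
Capital growth = (3366 − 3000) / 3000 = 12.2%.
The labor force growth = (1884.8 − 1900) / 1900 = -0.8%.
Labor's share = 1 − 0.28 = 0.72.
Capital: 0.28 × 12.2 = 3.416 pp.
The labor force: 0.72 × (-0.8) = -0.576 pp.
TFP growth = 3.5 − 2.84 = 0.66%.

TFP growth was 0.66%.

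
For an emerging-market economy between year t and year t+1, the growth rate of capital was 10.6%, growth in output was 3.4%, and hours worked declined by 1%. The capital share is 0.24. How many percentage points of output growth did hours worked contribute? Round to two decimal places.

-0.76 pp

Labor's share = 1 − 0.24 = 0.76.
Contribution = share × growth = 0.76 × (-1) = -0.76 pp.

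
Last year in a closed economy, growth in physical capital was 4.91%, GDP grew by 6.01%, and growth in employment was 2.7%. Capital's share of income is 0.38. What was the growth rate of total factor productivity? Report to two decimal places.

Labor's share = 1 − 0.38 = 0.62.
Physical capital: 0.38 × 4.91 = 1.8658 pp.
Employment: 0.62 × 2.7 = 1.674 pp.
TFP growth = 6.01 − 3.5398 = 2.4702%.

2.47%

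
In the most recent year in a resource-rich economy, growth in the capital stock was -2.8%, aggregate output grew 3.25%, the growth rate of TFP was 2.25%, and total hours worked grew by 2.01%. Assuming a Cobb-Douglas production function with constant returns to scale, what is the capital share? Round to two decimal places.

α = 0.21

gY = gA + α·gK + (1−α)·gL, so gY − gA − gL = α(gK − gL).
3.25 − 2.25 − 2.01 = α × (-2.8 − 2.01).
-1.01 = -4.81 α, so α = 0.21.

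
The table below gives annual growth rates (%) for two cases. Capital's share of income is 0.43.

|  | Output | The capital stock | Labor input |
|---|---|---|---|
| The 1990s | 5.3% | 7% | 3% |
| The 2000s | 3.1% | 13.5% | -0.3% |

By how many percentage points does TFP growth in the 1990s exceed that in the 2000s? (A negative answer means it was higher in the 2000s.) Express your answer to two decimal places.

3.11 percentage points

Labor's share = 1 − 0.43 = 0.57.
The 1990s: TFP = 5.3 − 3.01 − 1.71 = 0.58%.
The 2000s: TFP = 3.1 − 5.805 + 0.171 = -2.534%.
Difference = 0.58 − (-2.534) = 3.114 pp.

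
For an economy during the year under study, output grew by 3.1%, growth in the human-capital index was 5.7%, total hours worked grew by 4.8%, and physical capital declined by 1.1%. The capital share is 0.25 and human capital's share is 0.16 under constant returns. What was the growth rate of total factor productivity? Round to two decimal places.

-0.37%

Labor's share = 1 − 0.25 − 0.16 = 0.59.
Physical capital: 0.25 × (-1.1) = -0.275 pp.
The human-capital index: 0.16 × 5.7 = 0.912 pp.
Total hours worked: 0.59 × 4.8 = 2.832 pp.
TFP growth = 3.1 − 3.469 = -0.369%.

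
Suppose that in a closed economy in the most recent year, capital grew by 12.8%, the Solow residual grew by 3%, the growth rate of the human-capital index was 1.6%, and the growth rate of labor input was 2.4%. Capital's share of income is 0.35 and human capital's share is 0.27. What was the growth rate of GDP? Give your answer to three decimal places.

8.824%

Labor's share = 1 − 0.35 − 0.27 = 0.38.
Capital: 0.35 × 12.8 = 4.48 pp.
The human-capital index: 0.27 × 1.6 = 0.432 pp.
Labor input: 0.38 × 2.4 = 0.912 pp.
Output growth = 3 + 5.824 = 8.824%.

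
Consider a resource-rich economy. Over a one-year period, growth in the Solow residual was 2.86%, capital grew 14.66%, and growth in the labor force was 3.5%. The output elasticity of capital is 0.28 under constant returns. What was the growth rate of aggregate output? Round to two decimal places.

Aggregate output growth was 9.48%.

Labor's share = 1 − 0.28 = 0.72.
Capital: 0.28 × 14.66 = 4.1048 pp.
The labor force: 0.72 × 3.5 = 2.52 pp.
Output growth = 2.86 + 6.6248 = 9.4848%.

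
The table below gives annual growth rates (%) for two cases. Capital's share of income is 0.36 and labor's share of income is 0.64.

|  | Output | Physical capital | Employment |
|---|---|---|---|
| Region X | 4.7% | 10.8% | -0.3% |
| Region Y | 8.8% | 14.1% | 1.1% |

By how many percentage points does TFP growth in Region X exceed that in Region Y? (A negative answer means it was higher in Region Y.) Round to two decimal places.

-2.02 percentage points

Labor's share = 1 − 0.36 = 0.64.
Region X: TFP = 4.7 − 3.888 + 0.192 = 1.004%.
Region Y: TFP = 8.8 − 5.076 − 0.704 = 3.02%.
Difference = 1.004 − (3.02) = -2.016 pp.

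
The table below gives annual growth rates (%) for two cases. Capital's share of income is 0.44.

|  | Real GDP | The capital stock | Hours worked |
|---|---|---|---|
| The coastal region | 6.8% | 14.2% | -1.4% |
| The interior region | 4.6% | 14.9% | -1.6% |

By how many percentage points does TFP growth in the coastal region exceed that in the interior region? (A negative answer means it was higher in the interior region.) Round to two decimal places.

2.40 percentage points

Labor's share = 1 − 0.44 = 0.56.
The coastal region: TFP = 6.8 − 6.248 + 0.784 = 1.336%.
The interior region: TFP = 4.6 − 6.556 + 0.896 = -1.06%.
Difference = 1.336 − (-1.06) = 2.396 pp.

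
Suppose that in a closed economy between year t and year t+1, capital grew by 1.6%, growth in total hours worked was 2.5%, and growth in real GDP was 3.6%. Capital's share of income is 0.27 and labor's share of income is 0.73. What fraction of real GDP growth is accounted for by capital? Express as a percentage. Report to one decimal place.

12.0%

Capital contributed 0.27 × 1.6 = 0.432 pp.
Share of growth = 0.432 / 3.6 × 100 = 12%.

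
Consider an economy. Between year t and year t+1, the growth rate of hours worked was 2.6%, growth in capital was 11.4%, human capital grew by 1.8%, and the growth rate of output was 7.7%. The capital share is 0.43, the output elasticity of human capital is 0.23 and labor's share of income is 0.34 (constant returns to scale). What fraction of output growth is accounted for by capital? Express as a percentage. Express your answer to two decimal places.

63.66%

Capital contributed 0.43 × 11.4 = 4.902 pp.
Share of growth = 4.902 / 7.7 × 100 = 63.6623%.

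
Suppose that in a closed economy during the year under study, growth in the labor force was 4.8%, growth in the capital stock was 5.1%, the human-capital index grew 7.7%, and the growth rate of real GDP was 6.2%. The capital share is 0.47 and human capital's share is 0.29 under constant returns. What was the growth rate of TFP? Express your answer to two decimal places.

0.42%

Labor's share = 1 − 0.47 − 0.29 = 0.24.
The capital stock: 0.47 × 5.1 = 2.397 pp.
The human-capital index: 0.29 × 7.7 = 2.233 pp.
The labor force: 0.24 × 4.8 = 1.152 pp.
TFP growth = 6.2 − 5.782 = 0.418%.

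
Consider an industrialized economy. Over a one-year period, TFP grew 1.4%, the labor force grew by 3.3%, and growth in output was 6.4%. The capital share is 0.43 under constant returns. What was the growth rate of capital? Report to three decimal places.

7.253%

Labor's share = 1 − 0.43 = 0.57.
gY = gA + 0.57×3.3 + 0.43×g.
0.43×g = 6.4 − 1.4 − 1.881 = 3.119.
g = 3.119 / 0.43 = 7.25349%.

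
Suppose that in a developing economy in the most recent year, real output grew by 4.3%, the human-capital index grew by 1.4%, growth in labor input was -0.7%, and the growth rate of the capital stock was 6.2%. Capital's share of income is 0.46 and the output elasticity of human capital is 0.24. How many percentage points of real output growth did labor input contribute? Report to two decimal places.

-0.21 percentage points

Labor's share = 1 − 0.46 − 0.24 = 0.3.
Contribution = share × growth = 0.3 × (-0.7) = -0.21 pp.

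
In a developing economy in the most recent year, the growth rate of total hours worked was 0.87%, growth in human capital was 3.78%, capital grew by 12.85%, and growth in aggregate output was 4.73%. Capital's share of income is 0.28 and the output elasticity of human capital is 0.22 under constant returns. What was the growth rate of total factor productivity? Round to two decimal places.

-0.13%

Labor's share = 1 − 0.28 − 0.22 = 0.5.
Capital: 0.28 × 12.85 = 3.598 pp.
Human capital: 0.22 × 3.78 = 0.8316 pp.
Total hours worked: 0.5 × 0.87 = 0.435 pp.
TFP growth = 4.73 − 4.8646 = -0.1346%.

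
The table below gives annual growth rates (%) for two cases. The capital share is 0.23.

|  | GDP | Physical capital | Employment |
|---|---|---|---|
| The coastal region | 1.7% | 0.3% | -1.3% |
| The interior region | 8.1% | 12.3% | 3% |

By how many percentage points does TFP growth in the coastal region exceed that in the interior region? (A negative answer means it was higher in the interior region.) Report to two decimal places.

Labor's share = 1 − 0.23 = 0.77.
The coastal region: TFP = 1.7 − 0.069 + 1.001 = 2.632%.
The interior region: TFP = 8.1 − 2.829 − 2.31 = 2.961%.
Difference = 2.632 − (2.961) = -0.329 pp.

-0.33 percentage points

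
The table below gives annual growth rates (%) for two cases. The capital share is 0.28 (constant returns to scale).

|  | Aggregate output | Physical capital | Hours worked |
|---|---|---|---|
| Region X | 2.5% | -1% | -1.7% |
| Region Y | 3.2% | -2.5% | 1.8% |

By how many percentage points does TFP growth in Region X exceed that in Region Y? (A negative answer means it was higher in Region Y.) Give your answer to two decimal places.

Labor's share = 1 − 0.28 = 0.72.
Region X: TFP = 2.5 + 0.28 + 1.224 = 4.004%.
Region Y: TFP = 3.2 + 0.7 − 1.296 = 2.604%.
Difference = 4.004 − (2.604) = 1.4 pp.

1.40 percentage points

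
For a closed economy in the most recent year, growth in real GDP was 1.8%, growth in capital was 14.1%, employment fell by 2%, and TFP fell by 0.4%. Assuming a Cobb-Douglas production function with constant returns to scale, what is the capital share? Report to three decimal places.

gY = gA + α·gK + (1−α)·gL, so gY − gA − gL = α(gK − gL).
1.8 + 0.4 + 2 = α × (14.1 − (-2)).
4.2 = 16.1 α, so α = 0.26087.

0.261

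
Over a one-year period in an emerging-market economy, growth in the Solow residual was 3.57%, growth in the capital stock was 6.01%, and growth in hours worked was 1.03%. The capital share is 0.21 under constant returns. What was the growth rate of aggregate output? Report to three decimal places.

Aggregate output grew 5.646%.

Labor's share = 1 − 0.21 = 0.79.
The capital stock: 0.21 × 6.01 = 1.2621 pp.
Hours worked: 0.79 × 1.03 = 0.8137 pp.
Output growth = 3.57 + 2.0758 = 5.6458%.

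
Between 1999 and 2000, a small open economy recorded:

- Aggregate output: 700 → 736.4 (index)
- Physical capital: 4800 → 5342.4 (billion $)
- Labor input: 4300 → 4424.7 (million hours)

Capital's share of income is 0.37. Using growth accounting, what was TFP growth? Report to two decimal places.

Aggregate output growth = (736.4 − 700) / 700 = 5.2%.
Physical capital growth = (5342.4 − 4800) / 4800 = 11.3%.
Labor input growth = (4424.7 − 4300) / 4300 = 2.9%.
Labor's share = 1 − 0.37 = 0.63.
Physical capital: 0.37 × 11.3 = 4.181 pp.
Labor input: 0.63 × 2.9 = 1.827 pp.
TFP growth = 5.2 − 6.008 = -0.808%.

-0.81%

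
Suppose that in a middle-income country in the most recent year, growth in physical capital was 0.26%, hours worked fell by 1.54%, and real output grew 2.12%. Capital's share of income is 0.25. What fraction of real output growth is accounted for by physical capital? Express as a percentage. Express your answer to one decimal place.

Physical capital contributed 0.25 × 0.26 = 0.065 pp.
Share of growth = 0.065 / 2.12 × 100 = 3.066%.

3.1%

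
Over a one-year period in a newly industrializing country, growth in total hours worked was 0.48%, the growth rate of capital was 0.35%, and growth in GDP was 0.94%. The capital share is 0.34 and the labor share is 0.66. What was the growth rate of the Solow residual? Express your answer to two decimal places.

0.50%

Labor's share = 1 − 0.34 = 0.66.
Capital: 0.34 × 0.35 = 0.119 pp.
Total hours worked: 0.66 × 0.48 = 0.3168 pp.
TFP growth = 0.94 − 0.4358 = 0.5042%.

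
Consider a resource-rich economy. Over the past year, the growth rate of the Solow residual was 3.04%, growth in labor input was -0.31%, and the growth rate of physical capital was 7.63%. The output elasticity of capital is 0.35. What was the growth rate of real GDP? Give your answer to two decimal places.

Real GDP grew 5.51%.

Labor's share = 1 − 0.35 = 0.65.
Physical capital: 0.35 × 7.63 = 2.6705 pp.
Labor input: 0.65 × (-0.31) = -0.2015 pp.
Output growth = 3.04 + 2.469 = 5.509%.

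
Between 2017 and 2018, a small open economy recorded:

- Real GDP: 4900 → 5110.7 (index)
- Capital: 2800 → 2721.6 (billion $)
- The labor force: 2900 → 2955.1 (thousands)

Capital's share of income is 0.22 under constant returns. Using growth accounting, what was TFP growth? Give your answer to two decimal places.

3.43%

Real GDP growth = (5110.7 − 4900) / 4900 = 4.3%.
Capital growth = (2721.6 − 2800) / 2800 = -2.8%.
The labor force growth = (2955.1 − 2900) / 2900 = 1.9%.
Labor's share = 1 − 0.22 = 0.78.
Capital: 0.22 × (-2.8) = -0.616 pp.
The labor force: 0.78 × 1.9 = 1.482 pp.
TFP growth = 4.3 − 0.866 = 3.434%.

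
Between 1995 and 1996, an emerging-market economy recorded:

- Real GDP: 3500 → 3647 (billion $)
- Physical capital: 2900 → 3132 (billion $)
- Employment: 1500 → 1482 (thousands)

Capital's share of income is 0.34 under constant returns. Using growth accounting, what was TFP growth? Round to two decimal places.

2.27%

Real GDP growth = (3647 − 3500) / 3500 = 4.2%.
Physical capital growth = (3132 − 2900) / 2900 = 8%.
Employment growth = (1482 − 1500) / 1500 = -1.2%.
Labor's share = 1 − 0.34 = 0.66.
Physical capital: 0.34 × 8 = 2.72 pp.
Employment: 0.66 × (-1.2) = -0.792 pp.
TFP growth = 4.2 − 1.928 = 2.272%.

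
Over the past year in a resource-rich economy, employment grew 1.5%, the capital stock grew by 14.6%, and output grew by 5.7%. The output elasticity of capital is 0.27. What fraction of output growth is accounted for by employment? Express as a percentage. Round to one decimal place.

Labor's share = 1 − 0.27 = 0.73.
Employment contributed 0.73 × 1.5 = 1.095 pp.
Share of growth = 1.095 / 5.7 × 100 = 19.211%.

19.2%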